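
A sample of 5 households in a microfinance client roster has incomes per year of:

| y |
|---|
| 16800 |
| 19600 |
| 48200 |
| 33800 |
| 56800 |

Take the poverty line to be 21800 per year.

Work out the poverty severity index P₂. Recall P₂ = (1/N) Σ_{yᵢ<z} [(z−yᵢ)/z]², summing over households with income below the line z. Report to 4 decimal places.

Poor units: 16800, 19600 (q = 2 of N = 5).
Gap ratios (z−y)/z: (21800−16800)/21800 = 0.2294; (21800−19600)/21800 = 0.1009.
Squared: 0.0526; 0.0102.
Sum = 0.062789; P₂ = 0.062789 / 5 = 0.0126.

0.0126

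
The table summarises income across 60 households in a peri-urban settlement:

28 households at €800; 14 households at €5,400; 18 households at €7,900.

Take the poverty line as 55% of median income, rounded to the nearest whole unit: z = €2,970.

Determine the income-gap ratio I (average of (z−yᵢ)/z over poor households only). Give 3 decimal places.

0.731

Below z: 28×€800 (q = 28 of N = 60).
Relative gaps: 0.7306 (×28); sum = 20.457912.
The income-gap ratio divides by q (the poor only): 20.457912 / 28 = 0.731.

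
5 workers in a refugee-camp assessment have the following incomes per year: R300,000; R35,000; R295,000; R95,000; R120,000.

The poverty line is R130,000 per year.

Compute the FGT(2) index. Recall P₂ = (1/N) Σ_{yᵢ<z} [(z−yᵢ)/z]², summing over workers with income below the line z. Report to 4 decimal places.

0.1225

Incomes under z: R35,000, R95,000, R120,000 (q = 3 of N = 5).
Relative gaps: (130000−35000)/130000 = 0.7308; (130000−95000)/130000 = 0.2692; (130000−120000)/130000 = 0.0769.
Squared: 0.5340; 0.0725; 0.0059.
Sum = 0.612426; P₂ = 0.612426 / 5 = 0.1225.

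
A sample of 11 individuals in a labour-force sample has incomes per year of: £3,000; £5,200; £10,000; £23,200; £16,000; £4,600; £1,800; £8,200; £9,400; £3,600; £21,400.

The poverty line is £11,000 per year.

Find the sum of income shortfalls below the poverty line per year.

Below z: £1,800, £3,000, £3,600, £4,600, £5,200, £8,200, £9,400, £10,000 (q = 8 of N = 11).
Individual gaps: 11000−1800 = 9200; 11000−3000 = 8000; 11000−3600 = 7400; 11000−4600 = 6400; 11000−5200 = 5800; 11000−8200 = 2800; 11000−9400 = 1600; 11000−10000 = 1000.
Aggregate gap = £42,200.

£42,200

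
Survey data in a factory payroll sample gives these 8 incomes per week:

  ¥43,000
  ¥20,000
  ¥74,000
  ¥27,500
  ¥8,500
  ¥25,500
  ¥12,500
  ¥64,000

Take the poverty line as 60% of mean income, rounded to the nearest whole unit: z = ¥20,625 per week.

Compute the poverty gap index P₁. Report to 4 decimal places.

0.1265

Below z: ¥8,500, ¥12,500, ¥20,000 (q = 3 of N = 8).
Normalized shortfalls: (20625−8500)/20625 = 0.5879; (20625−12500)/20625 = 0.3939; (20625−20000)/20625 = 0.0303.
Sum of shortfalls = 1.012121; P₁ averages over all N: 1.012121 / 8 = 0.1265.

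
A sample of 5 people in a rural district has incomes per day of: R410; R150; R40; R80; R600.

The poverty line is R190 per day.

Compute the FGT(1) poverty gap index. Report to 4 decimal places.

Below the line: R40, R80, R150 (q = 3 of N = 5).
Relative gaps: (190−40)/190 = 0.7895; (190−80)/190 = 0.5789; (190−150)/190 = 0.2105.
Σ = 1.578947. Dividing by the full population N = 5 gives P₁ = 0.3158.

0.3158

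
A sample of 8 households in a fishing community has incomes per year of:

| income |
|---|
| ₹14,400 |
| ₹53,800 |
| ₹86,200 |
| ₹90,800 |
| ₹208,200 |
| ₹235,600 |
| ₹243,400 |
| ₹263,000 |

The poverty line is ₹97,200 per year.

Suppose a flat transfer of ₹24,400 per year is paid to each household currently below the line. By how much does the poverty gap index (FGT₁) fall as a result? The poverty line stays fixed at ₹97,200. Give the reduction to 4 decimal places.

0.0851

Before: below the line — ₹14,400, ₹53,800, ₹86,200, ₹90,800; poverty gap index (FGT₁) = 0.184671.
After the ₹24,400 transfer: below the line — ₹38,800, ₹78,200; poverty gap index (FGT₁) = 0.099537.
Reduction = 0.184671 − 0.099537 = 0.0851.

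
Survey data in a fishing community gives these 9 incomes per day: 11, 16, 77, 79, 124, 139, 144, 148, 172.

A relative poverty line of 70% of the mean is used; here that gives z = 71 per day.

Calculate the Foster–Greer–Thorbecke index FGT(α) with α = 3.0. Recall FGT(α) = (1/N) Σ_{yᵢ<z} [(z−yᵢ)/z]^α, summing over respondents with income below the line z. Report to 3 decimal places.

0.119

Incomes under z: 11, 16 (q = 2 of N = 9).
Gap ratios (z−y)/z: (71−11)/71 = 0.8451; (71−16)/71 = 0.7746.
Raised to α = 3.0: 0.60350; 0.46485.
Sum = 1.068352; FGT(3.0) = 1.068352 / 9 = 0.119.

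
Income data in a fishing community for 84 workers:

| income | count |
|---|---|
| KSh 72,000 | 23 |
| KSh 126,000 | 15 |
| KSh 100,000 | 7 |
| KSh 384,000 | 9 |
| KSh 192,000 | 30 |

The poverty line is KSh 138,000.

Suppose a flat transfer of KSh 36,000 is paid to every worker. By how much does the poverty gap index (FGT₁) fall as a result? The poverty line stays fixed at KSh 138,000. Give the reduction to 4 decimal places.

Before: below the line — 23×KSh 72,000, 7×KSh 100,000, 15×KSh 126,000; poverty gap index (FGT₁) = 0.169427.
After the KSh 36,000 transfer: below the line — 23×KSh 108,000, 7×KSh 136,000; poverty gap index (FGT₁) = 0.060732.
Reduction = 0.169427 − 0.060732 = 0.1087.

0.1087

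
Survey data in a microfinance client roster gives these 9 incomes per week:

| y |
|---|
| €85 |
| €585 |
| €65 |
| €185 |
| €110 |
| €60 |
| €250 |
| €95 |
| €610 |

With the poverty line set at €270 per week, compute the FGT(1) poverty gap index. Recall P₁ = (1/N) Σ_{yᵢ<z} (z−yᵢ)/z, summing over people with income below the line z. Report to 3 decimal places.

Incomes under z: €60, €65, €85, €95, €110, €185, €250 (q = 7 of N = 9).
Gap ratios (z−y)/z: (270−60)/270 = 0.7778; (270−65)/270 = 0.7593; (270−85)/270 = 0.6852; (270−95)/270 = 0.6481; (270−110)/270 = 0.5926; (270−185)/270 = 0.3148; (270−250)/270 = 0.0741.
Σ = 3.851852. Dividing by the full population N = 9 gives P₁ = 0.428.

0.428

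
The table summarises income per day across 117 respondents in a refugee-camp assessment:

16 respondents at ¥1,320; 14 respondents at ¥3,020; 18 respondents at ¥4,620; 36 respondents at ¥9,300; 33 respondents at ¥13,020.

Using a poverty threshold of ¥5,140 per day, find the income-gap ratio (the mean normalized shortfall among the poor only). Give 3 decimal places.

0.406

Poor units: 16×¥1,320, 14×¥3,020, 18×¥4,620 (q = 48 of N = 117).
Relative gaps: 0.7432 (×16), 0.4125 (×14), 0.1012 (×18); sum = 19.486381.
I averages over the q = 48 poor units only: 19.486381 / 48 = 0.406.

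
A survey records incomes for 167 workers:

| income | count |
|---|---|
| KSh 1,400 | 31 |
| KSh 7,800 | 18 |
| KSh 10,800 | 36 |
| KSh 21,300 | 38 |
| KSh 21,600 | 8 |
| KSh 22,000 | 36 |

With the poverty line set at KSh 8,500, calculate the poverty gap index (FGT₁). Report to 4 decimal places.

Below the line: 31×KSh 1,400, 18×KSh 7,800 (q = 49 of N = 167).
Shortfall ratios: (8500−1400)/8500 = 0.8353 (×31); (8500−7800)/8500 = 0.0824 (×18).
Σ = 27.376471. Dividing by the full population N = 167 gives P₁ = 0.1639.

0.1639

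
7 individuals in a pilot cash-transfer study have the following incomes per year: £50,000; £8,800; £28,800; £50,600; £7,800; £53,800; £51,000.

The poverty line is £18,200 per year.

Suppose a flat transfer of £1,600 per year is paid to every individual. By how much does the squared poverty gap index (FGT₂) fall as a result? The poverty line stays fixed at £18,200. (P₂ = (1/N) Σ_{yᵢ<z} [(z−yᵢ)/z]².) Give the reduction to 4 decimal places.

0.0251

Before: below the line — £7,800, £8,800; squared poverty gap index (FGT₂) = 0.084755.
After the £1,600 transfer: below the line — £9,400, £10,400; squared poverty gap index (FGT₂) = 0.059637.
Reduction = 0.084755 − 0.059637 = 0.0251.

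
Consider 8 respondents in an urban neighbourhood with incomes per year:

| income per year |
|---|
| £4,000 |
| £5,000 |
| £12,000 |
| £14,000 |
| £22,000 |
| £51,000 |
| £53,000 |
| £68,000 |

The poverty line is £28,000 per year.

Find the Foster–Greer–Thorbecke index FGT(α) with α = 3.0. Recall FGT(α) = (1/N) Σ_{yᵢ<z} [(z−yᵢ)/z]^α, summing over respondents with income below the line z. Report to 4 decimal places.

0.1882

Incomes under z: £4,000, £5,000, £12,000, £14,000, £22,000 (q = 5 of N = 8).
Relative gaps: (28000−4000)/28000 = 0.8571; (28000−5000)/28000 = 0.8214; (28000−12000)/28000 = 0.5714; (28000−14000)/28000 = 0.5000; (28000−22000)/28000 = 0.2143.
Raised to α = 3.0: 0.62974; 0.55425; 0.18659; 0.12500; 0.00984.
Sum = 1.505421; FGT(3.0) = 1.505421 / 8 = 0.1882.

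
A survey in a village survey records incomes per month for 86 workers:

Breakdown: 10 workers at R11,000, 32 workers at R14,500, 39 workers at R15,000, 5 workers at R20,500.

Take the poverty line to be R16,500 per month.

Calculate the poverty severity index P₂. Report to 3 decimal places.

0.022

Below z: 10×R11,000, 32×R14,500, 39×R15,000 (q = 81 of N = 86).
Normalized shortfalls: (16500−11000)/16500 = 0.3333 (×10); (16500−14500)/16500 = 0.1212 (×32); (16500−15000)/16500 = 0.0909 (×39).
Squared: 0.1111 (×10); 0.0147 (×32); 0.0083 (×39).
Sum = 1.903581; P₂ = 1.903581 / 86 = 0.022.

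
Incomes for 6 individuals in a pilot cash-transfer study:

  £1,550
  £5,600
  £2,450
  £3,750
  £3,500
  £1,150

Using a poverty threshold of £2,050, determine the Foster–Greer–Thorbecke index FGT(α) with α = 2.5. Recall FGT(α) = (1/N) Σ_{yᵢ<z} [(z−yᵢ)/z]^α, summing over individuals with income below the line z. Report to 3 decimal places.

Incomes under z: £1,150, £1,550 (q = 2 of N = 6).
Shortfall ratios: (2050−1150)/2050 = 0.4390; (2050−1550)/2050 = 0.2439.
Raised to α = 2.5: 0.12771; 0.02938.
Sum = 0.157088; FGT(2.5) = 0.157088 / 6 = 0.026.

0.026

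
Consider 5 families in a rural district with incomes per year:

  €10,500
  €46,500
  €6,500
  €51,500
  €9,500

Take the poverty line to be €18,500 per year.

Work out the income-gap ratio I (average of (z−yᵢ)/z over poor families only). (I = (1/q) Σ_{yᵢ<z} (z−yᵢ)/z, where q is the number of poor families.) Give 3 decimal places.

0.523

Incomes under z: €6,500, €9,500, €10,500 (q = 3 of N = 5).
Relative gaps: 0.6486, 0.4865, 0.4324; sum = 1.567568.
The income-gap ratio divides by q (the poor only): 1.567568 / 3 = 0.523.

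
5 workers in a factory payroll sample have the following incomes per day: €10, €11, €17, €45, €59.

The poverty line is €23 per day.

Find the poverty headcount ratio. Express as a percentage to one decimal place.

60.0%

3 of the 5 workers have income below €23.
H = 3/5 = 60.0%.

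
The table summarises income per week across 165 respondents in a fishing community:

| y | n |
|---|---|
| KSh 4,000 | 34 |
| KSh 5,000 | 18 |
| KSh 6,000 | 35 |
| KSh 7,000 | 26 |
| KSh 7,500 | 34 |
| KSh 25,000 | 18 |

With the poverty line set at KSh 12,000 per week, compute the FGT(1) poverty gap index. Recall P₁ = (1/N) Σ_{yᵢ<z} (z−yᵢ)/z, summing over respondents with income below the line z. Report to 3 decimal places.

0.450

Below z: 34×KSh 4,000, 18×KSh 5,000, 35×KSh 6,000, 26×KSh 7,000, 34×KSh 7,500 (q = 147 of N = 165).
Shortfall ratios: (12000−4000)/12000 = 0.6667 (×34); (12000−5000)/12000 = 0.5833 (×18); (12000−6000)/12000 = 0.5000 (×35); (12000−7000)/12000 = 0.4167 (×26); (12000−7500)/12000 = 0.3750 (×34).
Sum of shortfalls = 74.250000; P₁ averages over all N: 74.250000 / 165 = 0.450.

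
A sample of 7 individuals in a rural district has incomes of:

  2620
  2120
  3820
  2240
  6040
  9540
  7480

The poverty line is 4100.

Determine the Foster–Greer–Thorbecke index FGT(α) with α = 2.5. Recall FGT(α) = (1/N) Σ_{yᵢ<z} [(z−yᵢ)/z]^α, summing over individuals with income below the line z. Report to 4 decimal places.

0.0543

Below z: 2120, 2240, 2620, 3820 (q = 4 of N = 7).
Normalized shortfalls: (4100−2120)/4100 = 0.4829; (4100−2240)/4100 = 0.4537; (4100−2620)/4100 = 0.3610; (4100−3820)/4100 = 0.0683.
Raised to α = 2.5: 0.16207; 0.13862; 0.07829; 0.00122.
Sum = 0.380196; FGT(2.5) = 0.380196 / 7 = 0.0543.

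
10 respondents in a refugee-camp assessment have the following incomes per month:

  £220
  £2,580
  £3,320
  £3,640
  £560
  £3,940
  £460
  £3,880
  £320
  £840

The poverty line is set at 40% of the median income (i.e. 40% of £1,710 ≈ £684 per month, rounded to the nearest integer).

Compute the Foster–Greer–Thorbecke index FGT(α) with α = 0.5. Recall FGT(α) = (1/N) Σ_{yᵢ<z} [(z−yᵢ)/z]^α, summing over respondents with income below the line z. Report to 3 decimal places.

0.255

Below the line: £220, £320, £460, £560 (q = 4 of N = 10).
Gap ratios (z−y)/z: (684−220)/684 = 0.6784; (684−320)/684 = 0.5322; (684−460)/684 = 0.3275; (684−560)/684 = 0.1813.
Raised to α = 0.5: 0.82363; 0.72950; 0.57226; 0.42578.
Sum = 2.551164; FGT(0.5) = 2.551164 / 10 = 0.255.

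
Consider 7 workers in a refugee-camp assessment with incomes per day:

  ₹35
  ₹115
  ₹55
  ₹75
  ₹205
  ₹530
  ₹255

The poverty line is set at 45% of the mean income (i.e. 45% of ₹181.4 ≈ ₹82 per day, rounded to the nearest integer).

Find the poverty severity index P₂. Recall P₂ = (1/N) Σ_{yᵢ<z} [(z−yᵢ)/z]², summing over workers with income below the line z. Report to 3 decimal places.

0.063

Below the line: ₹35, ₹55, ₹75 (q = 3 of N = 7).
Normalized shortfalls: (82−35)/82 = 0.5732; (82−55)/82 = 0.3293; (82−75)/82 = 0.0854.
Squared: 0.3285; 0.1084; 0.0073.
Sum = 0.444230; P₂ = 0.444230 / 7 = 0.063.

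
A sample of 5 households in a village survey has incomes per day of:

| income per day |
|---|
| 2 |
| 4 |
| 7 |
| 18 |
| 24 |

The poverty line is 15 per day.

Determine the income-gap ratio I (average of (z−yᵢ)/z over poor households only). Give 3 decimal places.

Poor units: 2, 4, 7 (q = 3 of N = 5).
Shortfall ratios (z−y)/z: 0.8667, 0.7333, 0.5333; sum = 2.133333.
I averages over the q = 3 poor units only: 2.133333 / 3 = 0.711.

0.711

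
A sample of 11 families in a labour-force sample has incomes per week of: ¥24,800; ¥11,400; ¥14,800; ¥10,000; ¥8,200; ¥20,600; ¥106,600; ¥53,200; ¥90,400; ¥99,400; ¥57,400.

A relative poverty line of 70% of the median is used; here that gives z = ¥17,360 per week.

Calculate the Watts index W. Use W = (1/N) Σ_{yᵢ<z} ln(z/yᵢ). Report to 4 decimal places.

Below z: ¥8,200, ¥10,000, ¥11,400, ¥14,800 (q = 4 of N = 11).
ln(z/y) terms: ln(17360/8200) = 0.7500; ln(17360/10000) = 0.5516; ln(17360/11400) = 0.4206; ln(17360/14800) = 0.1595.
W = 1.881715 / 11 = 0.1711.

0.1711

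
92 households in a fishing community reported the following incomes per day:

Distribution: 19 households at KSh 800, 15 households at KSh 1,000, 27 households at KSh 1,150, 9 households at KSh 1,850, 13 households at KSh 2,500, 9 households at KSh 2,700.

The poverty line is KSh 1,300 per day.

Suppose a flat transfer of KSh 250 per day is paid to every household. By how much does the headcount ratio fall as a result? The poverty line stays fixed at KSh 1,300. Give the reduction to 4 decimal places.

0.2935

Before: below the line — 19×KSh 800, 15×KSh 1,000, 27×KSh 1,150; headcount ratio = 0.663043.
After the KSh 250 transfer: below the line — 19×KSh 1,050, 15×KSh 1,250; headcount ratio = 0.369565.
Reduction = 0.663043 − 0.369565 = 0.2935.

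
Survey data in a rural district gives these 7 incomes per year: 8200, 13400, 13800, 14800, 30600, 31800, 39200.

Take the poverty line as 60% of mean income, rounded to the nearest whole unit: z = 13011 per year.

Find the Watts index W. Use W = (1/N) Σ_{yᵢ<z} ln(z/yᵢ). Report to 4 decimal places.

Poor units: 8200 (q = 1 of N = 7).
ln(z/y) terms: ln(13011/8200) = 0.4617.
W = 0.461661 / 7 = 0.0660.

0.0660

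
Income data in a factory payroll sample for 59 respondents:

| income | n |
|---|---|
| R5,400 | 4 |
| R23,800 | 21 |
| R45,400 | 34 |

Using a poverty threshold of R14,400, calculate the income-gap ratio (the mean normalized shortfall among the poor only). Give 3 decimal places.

Incomes under z: 4×R5,400 (q = 4 of N = 59).
Shortfall ratios (z−y)/z: 0.6250 (×4); sum = 2.500000.
I averages over the q = 4 poor units only: 2.500000 / 4 = 0.625.

0.625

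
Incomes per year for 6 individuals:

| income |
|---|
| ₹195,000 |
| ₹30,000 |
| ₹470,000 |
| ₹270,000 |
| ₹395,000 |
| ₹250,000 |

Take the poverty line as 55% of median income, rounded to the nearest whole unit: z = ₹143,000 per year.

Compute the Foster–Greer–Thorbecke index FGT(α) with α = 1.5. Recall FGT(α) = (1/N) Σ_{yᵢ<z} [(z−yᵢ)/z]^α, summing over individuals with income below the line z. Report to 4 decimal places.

Incomes under z: ₹30,000 (q = 1 of N = 6).
Normalized shortfalls: (143000−30000)/143000 = 0.7902.
Raised to α = 1.5: 0.70245.
Sum = 0.702447; FGT(1.5) = 0.702447 / 6 = 0.1171.

0.1171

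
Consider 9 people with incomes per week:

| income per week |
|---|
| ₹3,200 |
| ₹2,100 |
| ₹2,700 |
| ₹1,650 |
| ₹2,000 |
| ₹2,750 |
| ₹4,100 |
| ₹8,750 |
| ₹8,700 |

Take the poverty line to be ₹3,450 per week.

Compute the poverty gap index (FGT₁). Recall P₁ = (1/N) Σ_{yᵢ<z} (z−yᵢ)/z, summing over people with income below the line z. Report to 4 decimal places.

Below the line: ₹1,650, ₹2,000, ₹2,100, ₹2,700, ₹2,750, ₹3,200 (q = 6 of N = 9).
Gap ratios (z−y)/z: (3450−1650)/3450 = 0.5217; (3450−2000)/3450 = 0.4203; (3450−2100)/3450 = 0.3913; (3450−2700)/3450 = 0.2174; (3450−2750)/3450 = 0.2029; (3450−3200)/3450 = 0.0725.
Sum of shortfalls = 1.826087; P₁ averages over all N: 1.826087 / 9 = 0.2029.

0.2029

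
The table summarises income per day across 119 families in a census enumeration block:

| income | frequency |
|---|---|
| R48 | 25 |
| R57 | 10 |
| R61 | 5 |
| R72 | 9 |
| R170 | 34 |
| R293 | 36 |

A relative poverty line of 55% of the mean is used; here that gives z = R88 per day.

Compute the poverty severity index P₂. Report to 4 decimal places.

Below the line: 25×R48, 10×R57, 5×R61, 9×R72 (q = 49 of N = 119).
Shortfall ratios: (88−48)/88 = 0.4545 (×25); (88−57)/88 = 0.3523 (×10); (88−61)/88 = 0.3068 (×5); (88−72)/88 = 0.1818 (×9).
Squared: 0.2066 (×25); 0.1241 (×10); 0.0941 (×5); 0.0331 (×9).
Sum = 7.174458; P₂ = 7.174458 / 119 = 0.0603.

0.0603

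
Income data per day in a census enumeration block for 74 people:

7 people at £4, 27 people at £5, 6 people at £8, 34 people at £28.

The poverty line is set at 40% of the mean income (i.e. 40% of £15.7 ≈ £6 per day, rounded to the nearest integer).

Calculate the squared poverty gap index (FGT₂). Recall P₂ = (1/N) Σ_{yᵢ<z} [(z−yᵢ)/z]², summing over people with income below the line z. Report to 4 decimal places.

Below the line: 7×£4, 27×£5 (q = 34 of N = 74).
Gap ratios (z−y)/z: (6−4)/6 = 0.3333 (×7); (6−5)/6 = 0.1667 (×27).
Squared: 0.1111 (×7); 0.0278 (×27).
Sum = 1.527778; P₂ = 1.527778 / 74 = 0.0206.

0.0206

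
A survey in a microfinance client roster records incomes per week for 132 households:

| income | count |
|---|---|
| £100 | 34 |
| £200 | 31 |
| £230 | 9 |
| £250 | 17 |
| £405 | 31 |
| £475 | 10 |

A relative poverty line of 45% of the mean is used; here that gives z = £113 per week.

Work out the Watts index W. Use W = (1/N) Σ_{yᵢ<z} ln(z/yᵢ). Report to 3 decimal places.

0.031

Incomes under z: 34×£100 (q = 34 of N = 132).
Log gaps: ln(113/100) = 0.1222 (×34).
W = 4.155400 / 132 = 0.031.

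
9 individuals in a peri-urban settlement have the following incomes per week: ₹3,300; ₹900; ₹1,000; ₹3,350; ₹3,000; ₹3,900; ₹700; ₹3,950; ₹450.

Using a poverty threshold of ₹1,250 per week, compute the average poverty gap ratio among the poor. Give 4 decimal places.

0.3900

Incomes under z: ₹450, ₹700, ₹900, ₹1,000 (q = 4 of N = 9).
Relative gaps: 0.6400, 0.4400, 0.2800, 0.2000; sum = 1.560000.
The income-gap ratio divides by q (the poor only): 1.560000 / 4 = 0.3900.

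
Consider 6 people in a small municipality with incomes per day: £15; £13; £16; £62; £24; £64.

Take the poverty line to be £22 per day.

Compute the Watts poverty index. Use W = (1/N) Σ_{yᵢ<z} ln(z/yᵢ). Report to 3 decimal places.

0.205

Below the line: £13, £15, £16 (q = 3 of N = 6).
Log shortfalls: ln(22/13) = 0.5261; ln(22/15) = 0.3830; ln(22/16) = 0.3185.
W = 1.227539 / 6 = 0.205.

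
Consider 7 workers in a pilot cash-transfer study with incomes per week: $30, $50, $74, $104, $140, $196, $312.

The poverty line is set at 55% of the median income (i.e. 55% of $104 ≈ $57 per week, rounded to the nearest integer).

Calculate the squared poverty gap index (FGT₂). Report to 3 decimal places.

0.034

Incomes under z: $30, $50 (q = 2 of N = 7).
Relative gaps: (57−30)/57 = 0.4737; (57−50)/57 = 0.1228.
Squared: 0.2244; 0.0151.
Sum = 0.239458; P₂ = 0.239458 / 7 = 0.034.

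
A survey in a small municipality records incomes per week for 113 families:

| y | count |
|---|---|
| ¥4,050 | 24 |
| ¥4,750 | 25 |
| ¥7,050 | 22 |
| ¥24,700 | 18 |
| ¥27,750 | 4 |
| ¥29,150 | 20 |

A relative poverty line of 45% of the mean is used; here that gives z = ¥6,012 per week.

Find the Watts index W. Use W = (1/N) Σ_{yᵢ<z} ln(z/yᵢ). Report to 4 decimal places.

0.1360

Poor units: 24×¥4,050, 25×¥4,750 (q = 49 of N = 113).
ln(z/y) terms: ln(6012/4050) = 0.3950 (×24); ln(6012/4750) = 0.2356 (×25).
W = 15.371296 / 113 = 0.1360.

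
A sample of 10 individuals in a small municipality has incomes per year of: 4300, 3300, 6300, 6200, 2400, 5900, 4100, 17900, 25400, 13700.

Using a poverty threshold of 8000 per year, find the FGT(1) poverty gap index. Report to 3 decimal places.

Below the line: 2400, 3300, 4100, 4300, 5900, 6200, 6300 (q = 7 of N = 10).
Relative gaps: (8000−2400)/8000 = 0.7000; (8000−3300)/8000 = 0.5875; (8000−4100)/8000 = 0.4875; (8000−4300)/8000 = 0.4625; (8000−5900)/8000 = 0.2625; (8000−6200)/8000 = 0.2250; (8000−6300)/8000 = 0.2125.
Σ = 2.937500. Dividing by the full population N = 10 gives P₁ = 0.294.

0.294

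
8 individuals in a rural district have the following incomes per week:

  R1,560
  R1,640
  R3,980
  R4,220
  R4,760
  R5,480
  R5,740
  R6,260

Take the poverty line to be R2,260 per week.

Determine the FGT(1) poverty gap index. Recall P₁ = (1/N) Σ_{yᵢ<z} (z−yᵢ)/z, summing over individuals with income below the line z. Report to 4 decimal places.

Below the line: R1,560, R1,640 (q = 2 of N = 8).
Shortfall ratios: (2260−1560)/2260 = 0.3097; (2260−1640)/2260 = 0.2743.
Σ = 0.584071. Dividing by the full population N = 8 gives P₁ = 0.0730.

0.0730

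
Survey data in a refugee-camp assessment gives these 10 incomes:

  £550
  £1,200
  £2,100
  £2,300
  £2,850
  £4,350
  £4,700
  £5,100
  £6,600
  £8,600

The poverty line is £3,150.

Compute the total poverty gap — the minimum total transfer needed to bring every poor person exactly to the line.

£6,750

Below the line: £550, £1,200, £2,100, £2,300, £2,850 (q = 5 of N = 10).
Individual gaps: 3150−550 = 2600; 3150−1200 = 1950; 3150−2100 = 1050; 3150−2300 = 850; 3150−2850 = 300.
Aggregate gap = £6,750.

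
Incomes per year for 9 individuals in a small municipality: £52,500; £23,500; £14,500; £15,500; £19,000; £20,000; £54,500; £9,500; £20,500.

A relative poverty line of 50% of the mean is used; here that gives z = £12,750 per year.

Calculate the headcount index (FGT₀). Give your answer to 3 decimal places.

1 of the 9 individuals have income below £12,750.
H = 1/9 = 0.111.

0.111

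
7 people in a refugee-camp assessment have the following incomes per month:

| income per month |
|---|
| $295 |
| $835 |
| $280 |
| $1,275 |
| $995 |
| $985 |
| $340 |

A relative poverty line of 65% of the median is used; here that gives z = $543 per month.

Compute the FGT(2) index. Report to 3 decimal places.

Below the line: $280, $295, $340 (q = 3 of N = 7).
Gap ratios (z−y)/z: (543−280)/543 = 0.4843; (543−295)/543 = 0.4567; (543−340)/543 = 0.3738.
Squared: 0.2346; 0.2086; 0.1398.
Sum = 0.582949; P₂ = 0.582949 / 7 = 0.083.

0.083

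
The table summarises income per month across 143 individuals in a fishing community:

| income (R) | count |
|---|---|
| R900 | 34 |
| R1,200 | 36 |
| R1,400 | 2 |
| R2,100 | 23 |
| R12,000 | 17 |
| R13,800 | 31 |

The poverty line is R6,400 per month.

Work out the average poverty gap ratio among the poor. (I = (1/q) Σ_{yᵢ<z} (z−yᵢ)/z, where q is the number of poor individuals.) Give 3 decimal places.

Below the line: 34×R900, 36×R1,200, 2×R1,400, 23×R2,100 (q = 95 of N = 143).
Relative gaps: 0.8594 (×34), 0.8125 (×36), 0.7812 (×2), 0.6719 (×23); sum = 75.484375.
I averages over the q = 95 poor units only: 75.484375 / 95 = 0.795.

0.795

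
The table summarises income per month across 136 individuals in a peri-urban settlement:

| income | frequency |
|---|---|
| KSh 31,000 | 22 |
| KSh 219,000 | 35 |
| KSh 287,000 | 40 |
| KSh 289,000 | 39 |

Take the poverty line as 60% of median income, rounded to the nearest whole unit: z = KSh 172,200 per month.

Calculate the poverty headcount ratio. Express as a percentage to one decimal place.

22 of the 136 individuals have income below KSh 172,200.
H = 22/136 = 16.2%.

16.2%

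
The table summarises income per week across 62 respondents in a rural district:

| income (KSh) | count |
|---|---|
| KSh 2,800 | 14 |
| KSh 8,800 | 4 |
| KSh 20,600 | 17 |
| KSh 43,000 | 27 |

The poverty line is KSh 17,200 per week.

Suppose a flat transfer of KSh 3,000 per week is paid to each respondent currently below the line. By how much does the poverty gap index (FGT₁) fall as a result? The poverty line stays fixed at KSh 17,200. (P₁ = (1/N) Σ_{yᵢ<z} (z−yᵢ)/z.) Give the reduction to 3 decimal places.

Before: below the line — 14×KSh 2,800, 4×KSh 8,800; poverty gap index (FGT₁) = 0.22056.
After the KSh 3,000 transfer: below the line — 14×KSh 5,800, 4×KSh 11,800; poverty gap index (FGT₁) = 0.16992.
Reduction = 0.22056 − 0.16992 = 0.051.

0.051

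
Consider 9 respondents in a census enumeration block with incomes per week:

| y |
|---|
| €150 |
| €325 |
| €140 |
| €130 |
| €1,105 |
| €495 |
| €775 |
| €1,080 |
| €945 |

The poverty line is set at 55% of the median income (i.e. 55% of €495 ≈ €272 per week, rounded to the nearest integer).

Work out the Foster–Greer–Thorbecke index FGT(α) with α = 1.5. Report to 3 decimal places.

Below the line: €130, €140, €150 (q = 3 of N = 9).
Relative gaps: (272−130)/272 = 0.5221; (272−140)/272 = 0.4853; (272−150)/272 = 0.4485.
Raised to α = 1.5: 0.37721; 0.33807; 0.30039.
Sum = 1.015668; FGT(1.5) = 1.015668 / 9 = 0.113.

0.113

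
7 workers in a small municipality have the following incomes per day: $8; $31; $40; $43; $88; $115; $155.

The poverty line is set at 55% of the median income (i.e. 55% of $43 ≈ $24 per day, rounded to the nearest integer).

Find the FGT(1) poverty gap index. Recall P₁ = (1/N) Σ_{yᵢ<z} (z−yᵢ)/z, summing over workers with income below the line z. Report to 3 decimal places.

0.095

Incomes under z: $8 (q = 1 of N = 7).
Shortfall ratios: (24−8)/24 = 0.6667.
Σ = 0.666667. Dividing by the full population N = 7 gives P₁ = 0.095.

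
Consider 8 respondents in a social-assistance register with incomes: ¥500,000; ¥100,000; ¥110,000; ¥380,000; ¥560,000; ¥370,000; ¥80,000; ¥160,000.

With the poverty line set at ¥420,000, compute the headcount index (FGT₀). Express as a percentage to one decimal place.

6 of the 8 respondents have income below ¥420,000.
H = 6/8 = 75.0%.

75.0%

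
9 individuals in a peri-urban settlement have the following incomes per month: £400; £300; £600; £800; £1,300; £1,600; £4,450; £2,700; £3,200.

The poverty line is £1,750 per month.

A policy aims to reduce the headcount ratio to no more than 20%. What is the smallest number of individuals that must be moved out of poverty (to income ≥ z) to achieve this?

5

6 of the 9 individuals are poor, so H = 6/9 = 0.667.
A headcount ratio of at most 20% allows at most ⌊0.20 × 9⌋ = 1 poor individuals.
So at least 6 − 1 = 5 must be lifted.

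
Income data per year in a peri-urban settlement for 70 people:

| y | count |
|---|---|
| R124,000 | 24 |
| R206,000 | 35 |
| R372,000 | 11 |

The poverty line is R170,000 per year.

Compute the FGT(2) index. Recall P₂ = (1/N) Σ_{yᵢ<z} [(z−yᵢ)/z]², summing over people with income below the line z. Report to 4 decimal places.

0.0251

Below z: 24×R124,000 (q = 24 of N = 70).
Normalized shortfalls: (170000−124000)/170000 = 0.2706 (×24).
Squared: 0.0732 (×24).
Sum = 1.757232; P₂ = 1.757232 / 70 = 0.0251.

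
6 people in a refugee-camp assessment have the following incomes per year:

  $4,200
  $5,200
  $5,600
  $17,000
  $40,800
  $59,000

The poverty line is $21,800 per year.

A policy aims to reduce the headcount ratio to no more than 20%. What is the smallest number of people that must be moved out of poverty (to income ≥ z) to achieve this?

4 of the 6 people are poor, so H = 4/6 = 0.667.
A headcount ratio of at most 20% allows at most ⌊0.20 × 6⌋ = 1 poor people.
So at least 4 − 1 = 3 must be lifted.

3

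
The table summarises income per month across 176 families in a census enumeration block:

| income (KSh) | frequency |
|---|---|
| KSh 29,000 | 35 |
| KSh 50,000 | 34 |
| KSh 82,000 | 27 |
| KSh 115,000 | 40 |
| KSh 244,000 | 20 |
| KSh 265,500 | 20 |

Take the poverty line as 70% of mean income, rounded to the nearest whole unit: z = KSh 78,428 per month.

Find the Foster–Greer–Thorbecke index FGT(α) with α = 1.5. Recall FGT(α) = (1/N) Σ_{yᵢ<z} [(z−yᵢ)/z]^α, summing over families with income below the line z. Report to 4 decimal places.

0.1417

Below z: 35×KSh 29,000, 34×KSh 50,000 (q = 69 of N = 176).
Normalized shortfalls: (78428−29000)/78428 = 0.6302 (×35); (78428−50000)/78428 = 0.3625 (×34).
Raised to α = 1.5: 0.50033 (×35); 0.21823 (×34).
Sum = 24.931192; FGT(1.5) = 24.931192 / 176 = 0.1417.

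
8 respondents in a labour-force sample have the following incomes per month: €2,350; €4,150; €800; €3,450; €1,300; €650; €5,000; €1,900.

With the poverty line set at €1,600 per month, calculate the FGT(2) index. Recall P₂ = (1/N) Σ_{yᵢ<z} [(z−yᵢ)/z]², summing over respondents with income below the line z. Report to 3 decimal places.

0.080

Incomes under z: €650, €800, €1,300 (q = 3 of N = 8).
Shortfall ratios: (1600−650)/1600 = 0.5938; (1600−800)/1600 = 0.5000; (1600−1300)/1600 = 0.1875.
Squared: 0.3525; 0.2500; 0.0352.
Sum = 0.637695; P₂ = 0.637695 / 8 = 0.080.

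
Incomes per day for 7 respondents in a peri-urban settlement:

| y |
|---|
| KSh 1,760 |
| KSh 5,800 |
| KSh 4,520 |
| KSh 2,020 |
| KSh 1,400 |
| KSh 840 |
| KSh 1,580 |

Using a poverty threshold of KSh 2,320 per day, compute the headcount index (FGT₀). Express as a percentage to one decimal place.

71.4%

5 of the 7 respondents have income below KSh 2,320.
H = 5/7 = 71.4%.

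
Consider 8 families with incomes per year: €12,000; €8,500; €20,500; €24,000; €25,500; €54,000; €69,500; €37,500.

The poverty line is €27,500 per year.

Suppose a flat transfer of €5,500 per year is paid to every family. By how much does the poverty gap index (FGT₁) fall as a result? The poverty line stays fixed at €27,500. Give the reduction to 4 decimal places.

0.1000

Before: below the line — €8,500, €12,000, €20,500, €24,000, €25,500; poverty gap index (FGT₁) = 0.213636.
After the €5,500 transfer: below the line — €14,000, €17,500, €26,000; poverty gap index (FGT₁) = 0.113636.
Reduction = 0.213636 − 0.113636 = 0.1000.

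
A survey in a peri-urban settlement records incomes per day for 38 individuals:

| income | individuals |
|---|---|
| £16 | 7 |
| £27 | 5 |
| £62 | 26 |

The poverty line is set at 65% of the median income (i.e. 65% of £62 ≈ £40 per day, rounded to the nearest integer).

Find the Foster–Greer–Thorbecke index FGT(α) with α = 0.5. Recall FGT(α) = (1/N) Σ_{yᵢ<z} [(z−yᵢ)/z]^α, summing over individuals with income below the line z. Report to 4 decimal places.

0.2177

Incomes under z: 7×£16, 5×£27 (q = 12 of N = 38).
Relative gaps: (40−16)/40 = 0.6000 (×7); (40−27)/40 = 0.3250 (×5).
Raised to α = 0.5: 0.77460 (×7); 0.57009 (×5).
Sum = 8.272615; FGT(0.5) = 8.272615 / 38 = 0.2177.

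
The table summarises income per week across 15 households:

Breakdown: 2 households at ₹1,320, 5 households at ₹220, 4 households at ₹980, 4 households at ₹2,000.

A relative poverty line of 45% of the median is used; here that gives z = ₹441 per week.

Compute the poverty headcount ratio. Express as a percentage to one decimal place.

33.3%

5 of the 15 households have income below ₹441.
H = 5/15 = 33.3%.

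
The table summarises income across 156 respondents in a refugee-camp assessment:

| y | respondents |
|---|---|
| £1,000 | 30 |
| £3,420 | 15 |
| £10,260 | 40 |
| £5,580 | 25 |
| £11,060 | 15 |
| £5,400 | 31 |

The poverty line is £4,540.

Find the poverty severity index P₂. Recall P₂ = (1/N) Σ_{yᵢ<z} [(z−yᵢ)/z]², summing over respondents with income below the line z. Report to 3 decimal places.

Incomes under z: 30×£1,000, 15×£3,420 (q = 45 of N = 156).
Gap ratios (z−y)/z: (4540−1000)/4540 = 0.7797 (×30); (4540−3420)/4540 = 0.2467 (×15).
Squared: 0.6080 (×30); 0.0609 (×15).
Sum = 19.152516; P₂ = 19.152516 / 156 = 0.123.

0.123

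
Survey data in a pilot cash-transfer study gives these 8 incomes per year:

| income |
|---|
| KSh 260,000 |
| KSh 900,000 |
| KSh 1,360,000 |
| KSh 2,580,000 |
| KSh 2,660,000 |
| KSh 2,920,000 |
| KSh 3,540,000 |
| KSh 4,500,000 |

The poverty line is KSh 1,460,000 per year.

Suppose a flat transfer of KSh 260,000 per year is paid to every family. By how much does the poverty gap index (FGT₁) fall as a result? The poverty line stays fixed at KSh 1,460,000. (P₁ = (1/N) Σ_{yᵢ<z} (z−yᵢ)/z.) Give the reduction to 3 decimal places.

0.053

Before: below the line — KSh 260,000, KSh 900,000, KSh 1,360,000; poverty gap index (FGT₁) = 0.15925.
After the KSh 260,000 transfer: below the line — KSh 520,000, KSh 1,160,000; poverty gap index (FGT₁) = 0.10616.
Reduction = 0.15925 − 0.10616 = 0.053.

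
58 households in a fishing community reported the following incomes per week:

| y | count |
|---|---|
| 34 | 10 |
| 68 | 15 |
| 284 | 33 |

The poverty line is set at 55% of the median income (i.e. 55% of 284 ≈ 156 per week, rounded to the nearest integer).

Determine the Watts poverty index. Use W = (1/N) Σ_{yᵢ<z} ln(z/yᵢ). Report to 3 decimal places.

Below the line: 10×34, 15×68 (q = 25 of N = 58).
Log gaps: ln(156/34) = 1.5235 (×10); ln(156/68) = 0.8303 (×15).
W = 27.690179 / 58 = 0.477.

0.477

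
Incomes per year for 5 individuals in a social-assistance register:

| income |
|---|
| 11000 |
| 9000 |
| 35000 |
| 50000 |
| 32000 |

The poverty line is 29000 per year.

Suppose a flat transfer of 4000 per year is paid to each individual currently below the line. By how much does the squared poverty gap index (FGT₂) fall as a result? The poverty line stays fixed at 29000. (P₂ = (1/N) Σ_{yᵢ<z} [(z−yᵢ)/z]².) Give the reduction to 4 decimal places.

Before: below the line — 9000, 11000; squared poverty gap index (FGT₂) = 0.172176.
After the 4000 transfer: below the line — 13000, 15000; squared poverty gap index (FGT₂) = 0.107491.
Reduction = 0.172176 − 0.107491 = 0.0647.

0.0647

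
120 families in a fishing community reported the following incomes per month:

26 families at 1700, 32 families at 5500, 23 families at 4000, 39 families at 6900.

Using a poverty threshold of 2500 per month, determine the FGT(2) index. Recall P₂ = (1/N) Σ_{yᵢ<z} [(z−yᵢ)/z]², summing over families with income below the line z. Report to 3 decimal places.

0.022

Below z: 26×1700 (q = 26 of N = 120).
Normalized shortfalls: (2500−1700)/2500 = 0.3200 (×26).
Squared: 0.1024 (×26).
Sum = 2.662400; P₂ = 2.662400 / 120 = 0.022.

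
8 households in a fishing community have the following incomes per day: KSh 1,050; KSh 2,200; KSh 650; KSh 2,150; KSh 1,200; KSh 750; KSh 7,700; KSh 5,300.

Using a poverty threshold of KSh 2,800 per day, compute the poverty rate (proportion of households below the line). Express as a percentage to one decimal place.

6 of the 8 households have income below KSh 2,800.
H = 6/8 = 75.0%.

75.0%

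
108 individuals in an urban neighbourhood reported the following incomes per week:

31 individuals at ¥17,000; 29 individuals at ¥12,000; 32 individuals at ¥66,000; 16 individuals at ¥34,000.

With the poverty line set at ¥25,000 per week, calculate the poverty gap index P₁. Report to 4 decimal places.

0.2315

Incomes under z: 29×¥12,000, 31×¥17,000 (q = 60 of N = 108).
Gap ratios (z−y)/z: (25000−12000)/25000 = 0.5200 (×29); (25000−17000)/25000 = 0.3200 (×31).
Sum of shortfalls = 25.000000; P₁ averages over all N: 25.000000 / 108 = 0.2315.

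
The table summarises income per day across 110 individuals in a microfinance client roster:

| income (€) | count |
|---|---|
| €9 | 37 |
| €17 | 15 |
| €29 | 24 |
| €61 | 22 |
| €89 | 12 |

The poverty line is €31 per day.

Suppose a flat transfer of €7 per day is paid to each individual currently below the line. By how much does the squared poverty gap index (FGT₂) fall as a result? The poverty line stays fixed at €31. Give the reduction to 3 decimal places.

Before: below the line — 37×€9, 15×€17, 24×€29; squared poverty gap index (FGT₂) = 0.19813.
After the €7 transfer: below the line — 37×€16, 15×€24; squared poverty gap index (FGT₂) = 0.08571.
Reduction = 0.19813 − 0.08571 = 0.112.

0.112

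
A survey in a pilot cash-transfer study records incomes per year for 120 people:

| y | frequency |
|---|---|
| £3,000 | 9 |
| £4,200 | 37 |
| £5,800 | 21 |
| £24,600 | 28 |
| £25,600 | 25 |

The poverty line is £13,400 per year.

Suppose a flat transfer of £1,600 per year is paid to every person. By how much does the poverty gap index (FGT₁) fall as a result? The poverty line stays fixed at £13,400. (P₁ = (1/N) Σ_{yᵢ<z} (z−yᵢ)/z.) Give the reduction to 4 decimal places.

0.0667

Before: below the line — 9×£3,000, 37×£4,200, 21×£5,800; poverty gap index (FGT₁) = 0.369154.
After the £1,600 transfer: below the line — 9×£4,600, 37×£5,800, 21×£7,400; poverty gap index (FGT₁) = 0.302488.
Reduction = 0.369154 − 0.302488 = 0.0667.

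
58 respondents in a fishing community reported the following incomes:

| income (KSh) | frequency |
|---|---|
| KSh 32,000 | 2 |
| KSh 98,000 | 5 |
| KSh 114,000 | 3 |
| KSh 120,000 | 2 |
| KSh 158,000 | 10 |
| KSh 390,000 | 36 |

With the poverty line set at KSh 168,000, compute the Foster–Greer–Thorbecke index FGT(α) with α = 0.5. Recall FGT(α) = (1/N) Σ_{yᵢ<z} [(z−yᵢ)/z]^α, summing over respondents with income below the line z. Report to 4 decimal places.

0.1765

Below the line: 2×KSh 32,000, 5×KSh 98,000, 3×KSh 114,000, 2×KSh 120,000, 10×KSh 158,000 (q = 22 of N = 58).
Shortfall ratios: (168000−32000)/168000 = 0.8095 (×2); (168000−98000)/168000 = 0.4167 (×5); (168000−114000)/168000 = 0.3214 (×3); (168000−120000)/168000 = 0.2857 (×2); (168000−158000)/168000 = 0.0595 (×10).
Raised to α = 0.5: 0.89974 (×2); 0.64550 (×5); 0.56695 (×3); 0.53452 (×2); 0.24398 (×10).
Sum = 10.236592; FGT(0.5) = 10.236592 / 58 = 0.1765.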